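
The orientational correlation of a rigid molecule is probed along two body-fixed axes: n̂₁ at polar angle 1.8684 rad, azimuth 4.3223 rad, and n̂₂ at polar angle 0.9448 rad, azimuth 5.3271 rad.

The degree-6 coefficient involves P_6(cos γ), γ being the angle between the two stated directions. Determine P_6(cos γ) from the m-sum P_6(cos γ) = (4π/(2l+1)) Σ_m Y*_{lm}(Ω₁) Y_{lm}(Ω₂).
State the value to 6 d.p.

Summing Y*_{l m}(θ₁,φ₁)·Y_{l m}(θ₂,φ₂) over m ∈ [−6, 6]; prefactor 4π/(2·6+1) = 0.966644:
  m=-6: Y*=(0.256720, 0.264890)  Y=(0.116881, -0.071126)  product (0.048846, 0.012701)
  m=-5: Y*=(0.364021, -0.145246)  Y=(0.023297, -0.341883)  product (-0.041177, -0.127836)
  m=-4: Y*=(-0.000169, 0.016147)  Y=(-0.331413, -0.269511)  product (0.004408, -0.005306)
  m=-3: Y*=(0.315726, 0.133684)  Y=(-0.151789, 0.042555)  product (-0.053612, -0.006856)
  m=-2: Y*=(0.064268, -0.063601)  Y=(0.092391, -0.260048)  product (-0.010601, -0.022589)
  m=-1: Y*=(0.117020, 0.284609)  Y=(-0.159028, -0.225267)  product (0.045504, -0.071621)
  m=+0: Y*=(0.117367, -0.000000)  Y=(0.207797, 0.000000)  product (0.024388, 0.000000)
  m=+1: Y*=(-0.117020, 0.284609)  Y=(0.159028, -0.225267)  product (0.045504, 0.071621)
  m=+2: Y*=(0.064268, 0.063601)  Y=(0.092391, 0.260048)  product (-0.010601, 0.022589)
  m=+3: Y*=(-0.315726, 0.133684)  Y=(0.151789, 0.042555)  product (-0.053612, 0.006856)
  m=+4: Y*=(-0.000169, -0.016147)  Y=(-0.331413, 0.269511)  product (0.004408, 0.005306)
  m=+5: Y*=(-0.364021, -0.145246)  Y=(-0.023297, -0.341883)  product (-0.041177, 0.127836)
  m=+6: Y*=(0.256720, -0.264890)  Y=(0.116881, 0.071126)  product (0.048846, -0.012701)
Σ over m = (0.011123, 0.000000); ×(4π/13) → (0.010752, 0.000000). Real part: 0.010752

0.010752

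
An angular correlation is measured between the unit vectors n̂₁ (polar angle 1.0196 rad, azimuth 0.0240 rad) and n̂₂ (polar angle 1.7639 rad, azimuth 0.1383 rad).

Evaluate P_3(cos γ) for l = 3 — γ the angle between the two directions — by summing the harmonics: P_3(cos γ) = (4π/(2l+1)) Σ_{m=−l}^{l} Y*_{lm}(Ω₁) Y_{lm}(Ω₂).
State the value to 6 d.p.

-0.122191

Expand P_3 via completeness: Σ_{m} conj(Y_{3,m}) at Ω₁ times Y_{3,m} at Ω₂ —
  m=-3: Y*=0.25728 + 0.01856j  Y=0.36093 - 0.15898j  product 0.09581 - 0.03420j
  m=-2: Y*=0.38798 + 0.01864j  Y=-0.18172 + 0.05159j  product -0.07147 + 0.01663j
  m=-1: Y*=0.10221 + 0.00245j  Y=-0.25630 + 0.03567j  product -0.02628 + 0.00302j
  m=+0: Y*=-0.31830 + 0.00000j  Y=0.20166 + 0.00000j  product -0.06419 + 0.00000j
  m=+1: Y*=-0.10221 + 0.00245j  Y=0.25630 + 0.03567j  product -0.02628 - 0.00302j
  m=+2: Y*=0.38798 - 0.01864j  Y=-0.18172 - 0.05159j  product -0.07147 - 0.01663j
  m=+3: Y*=-0.25728 + 0.01856j  Y=-0.36093 - 0.15898j  product 0.09581 + 0.03420j
Accumulated sum -0.06807 + 0.00000j; after 4π/(2l+1) scaling, -0.12219 + 0.00000j ⇒ P_3 = -0.122191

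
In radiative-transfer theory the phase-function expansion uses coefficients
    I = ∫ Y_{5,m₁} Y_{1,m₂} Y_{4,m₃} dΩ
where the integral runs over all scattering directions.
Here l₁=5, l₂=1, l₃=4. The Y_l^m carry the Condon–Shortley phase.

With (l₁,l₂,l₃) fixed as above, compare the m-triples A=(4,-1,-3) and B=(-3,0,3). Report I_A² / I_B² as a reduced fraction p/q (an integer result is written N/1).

Same 5,1,4: normalisation and zero-m 3j drop out of the ratio.
A: Δ: 2! 8! 0! / 11! → 1/495; sum: t=0:+1/10080 = 1/10080; 3j²(5 1 4; 4 -1 -3) = Δ·Π!·Σ² = 4/55  (sign -1)
B: Δ: 2! 8! 0! / 11! → 1/495; sum: t=1:−1/5040 = -1/5040; 3j²(5 1 4; -3 0 3) = Δ·Π!·Σ² = 16/495  (sign +1)
I_A²/I_B² = (4/55)/(16/495) = 9/4

9/4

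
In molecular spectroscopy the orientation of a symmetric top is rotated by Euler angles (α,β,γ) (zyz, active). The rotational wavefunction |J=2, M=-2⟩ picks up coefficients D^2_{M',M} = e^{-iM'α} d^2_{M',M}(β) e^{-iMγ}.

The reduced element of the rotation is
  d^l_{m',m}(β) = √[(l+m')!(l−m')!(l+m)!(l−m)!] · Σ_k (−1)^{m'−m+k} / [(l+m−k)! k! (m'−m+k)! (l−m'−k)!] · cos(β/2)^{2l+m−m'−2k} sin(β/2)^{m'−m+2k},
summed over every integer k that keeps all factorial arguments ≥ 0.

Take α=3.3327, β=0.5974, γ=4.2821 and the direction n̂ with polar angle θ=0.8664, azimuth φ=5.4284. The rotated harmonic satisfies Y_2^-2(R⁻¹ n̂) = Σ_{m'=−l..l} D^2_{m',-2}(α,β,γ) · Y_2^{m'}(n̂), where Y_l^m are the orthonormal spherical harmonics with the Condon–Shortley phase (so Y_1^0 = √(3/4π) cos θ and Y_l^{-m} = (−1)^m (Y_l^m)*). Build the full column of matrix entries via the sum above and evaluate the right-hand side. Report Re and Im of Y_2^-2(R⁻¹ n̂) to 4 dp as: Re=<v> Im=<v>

Re=-0.2696 Im=-0.2178

Need the full column D^2_{m',-2} for m'=−2..2 at α=3.3327, β=0.5974, γ=4.2821.
cos(β/2)=0.955720, sin(β/2)=0.294278
d^2_{-2,-2}: single k=0 term ⇒ +0.834300;  D = -0.740650+0.384051i
d^2_{-1,-2}: single k=0 term ⇒ -0.513783;  D = -0.402883+0.318839i
d^2_{0,-2}: single k=0 term ⇒ +0.193755;  D = -0.126328+0.146909i
d^2_{1,-2}: single k=0 term ⇒ -0.048712;  D = -0.024166+0.042295i
d^2_{2,-2}: single k=0 term ⇒ +0.007499;  D = -0.002416+0.007100i
Y_2^{m'}(θ=0.8664,φ=5.4284) and Σ D·Y over m':
  (-0.7406+0.3841i)·(-0.0310+0.2221i)  (-0.4029+0.3188i)·(+0.2502+0.2876i)  (-0.1263+0.1469i)·(+0.0814+0.0000i)  (-0.0242+0.0423i)·(-0.2502+0.2876i)  (-0.0024+0.0071i)·(-0.0310-0.2221i)
Y_2^-2(R⁻¹ n̂) = -0.269587-0.217787i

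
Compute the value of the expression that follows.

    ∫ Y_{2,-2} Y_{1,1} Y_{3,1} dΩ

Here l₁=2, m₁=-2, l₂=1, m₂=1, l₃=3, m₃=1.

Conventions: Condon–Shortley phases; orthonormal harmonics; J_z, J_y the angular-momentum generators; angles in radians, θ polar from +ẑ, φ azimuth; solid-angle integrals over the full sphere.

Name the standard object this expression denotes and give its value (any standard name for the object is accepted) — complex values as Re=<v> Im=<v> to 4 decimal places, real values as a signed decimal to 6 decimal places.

Gaunt coefficient, -0.082589

This is a Gaunt coefficient — the integral of a triple product of spherical harmonics over the sphere.
Rules hold: Σm=0, L=6 even, 1≤3≤3.
N = 5·3·7 = 105
Δ = 0!·4!·2!/7! = 1/105
Racah Σ t=0..0: t=0:+1/4 = 1/4
⇒ 3j(2 1 3; 0 0 0)² = 3/35, sgn -1
Racah Σ t=0..0: t=0:+1/48 = 1/48
⇒ 3j(2 1 3; -2 1 1)² = 1/105, sgn +1
4πI² = N·(3j₀)²·(3jₘ)² = 3/35
I = -1·√(0.0857143/4π) = -0.08258890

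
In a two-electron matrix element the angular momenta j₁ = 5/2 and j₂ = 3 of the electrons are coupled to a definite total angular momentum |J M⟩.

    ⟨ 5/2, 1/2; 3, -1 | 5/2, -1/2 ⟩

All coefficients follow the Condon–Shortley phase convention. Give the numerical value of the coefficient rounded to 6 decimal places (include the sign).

j₁+j₂−J=3  J+j₁−j₂=2  J−j₁+j₂=3  j₁+j₂+J+1=9
(j₁±m₁, j₂±m₂, J±M) = (3,2,2,4,2,3)
P² = 288/35
sum k=0..2:
  [0] +1/24 = 1/24
  [1] −1/4 = -1/4
  [2] +1/24 = 1/24
S = -1/6
C² = P²·S² = 8/35 ; C = -0.478091

-0.478091  (= −√(8/35))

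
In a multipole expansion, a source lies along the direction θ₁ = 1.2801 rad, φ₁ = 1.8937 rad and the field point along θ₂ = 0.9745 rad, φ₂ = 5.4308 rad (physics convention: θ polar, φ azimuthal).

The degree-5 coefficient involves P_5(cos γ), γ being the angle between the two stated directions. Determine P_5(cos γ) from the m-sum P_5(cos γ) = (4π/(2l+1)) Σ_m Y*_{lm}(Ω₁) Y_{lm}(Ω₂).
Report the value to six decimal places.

Expand P_5 via completeness: Σ_{m} conj(Y_{5,m}) at Ω₁ times Y_{5,m} at Ω₂ —
  term(m=-5) = (0.026676, 0.061928)   from Y*(Ω₁)=(-0.374244, -0.016373), Y(Ω₂)=(-0.078369, -0.162045)
  term(m=-4) = (-0.001538, -0.136906)   from Y*(Ω₁)=(0.097661, 0.340675), Y(Ω₂)=(-0.372547, -0.102283)
  term(m=-3) = (0.010708, -0.026481)   from Y*(Ω₁)=(-0.065346, 0.044906), Y(Ω₂)=(-0.300466, 0.198767)
  term(m=-2) = (0.008293, -0.008387)   from Y*(Ω₁)=(0.268309, 0.202201), Y(Ω₂)=(0.004689, -0.034792)
  term(m=-1) = (-0.000835, 0.000349)   from Y*(Ω₁)=(0.000817, -0.002440), Y(Ω₂)=(-0.231386, -0.264664)
  term(m=+0) = (-0.017255, 0.000000)   from Y*(Ω₁)=(0.324296, -0.000000), Y(Ω₂)=(-0.053209, 0.000000)
  term(m=+1) = (-0.000835, -0.000349)   from Y*(Ω₁)=(-0.000817, -0.002440), Y(Ω₂)=(0.231386, -0.264664)
  term(m=+2) = (0.008293, 0.008387)   from Y*(Ω₁)=(0.268309, -0.202201), Y(Ω₂)=(0.004689, 0.034792)
  term(m=+3) = (0.010708, 0.026481)   from Y*(Ω₁)=(0.065346, 0.044906), Y(Ω₂)=(0.300466, 0.198767)
  term(m=+4) = (-0.001538, 0.136906)   from Y*(Ω₁)=(0.097661, -0.340675), Y(Ω₂)=(-0.372547, 0.102283)
  term(m=+5) = (0.026676, -0.061928)   from Y*(Ω₁)=(0.374244, -0.016373), Y(Ω₂)=(0.078369, -0.162045)
Σ over m = (0.069354, 0.000000); ×(4π/11) → (0.079230, 0.000000). Real part: 0.079230

0.079230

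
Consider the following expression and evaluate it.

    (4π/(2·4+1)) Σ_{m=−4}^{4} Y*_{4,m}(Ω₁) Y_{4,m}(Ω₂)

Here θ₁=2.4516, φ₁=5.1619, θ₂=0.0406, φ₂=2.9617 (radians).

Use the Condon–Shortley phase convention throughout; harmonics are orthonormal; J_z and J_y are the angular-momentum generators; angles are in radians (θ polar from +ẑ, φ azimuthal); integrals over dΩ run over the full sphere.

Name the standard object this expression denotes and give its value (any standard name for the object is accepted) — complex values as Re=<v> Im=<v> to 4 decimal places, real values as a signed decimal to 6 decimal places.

Legendre polynomial (addition theorem), -0.272378

This sum is the spherical-harmonic addition theorem: it equals the Legendre polynomial P_l(cos γ) of the angle γ between the two directions.
Term-by-term m-sum for l=4 (normalisation 4π/9 = 1.396263):
  term(m=-4) = -0.000000+0.000000i   from Y*(Ω₁)=-0.016367+0.070780i, Y(Ω₂)=+0.000001+0.000001i
  term(m=-3) = -0.000020-0.000006i   from Y*(Ω₁)=+0.242845-0.054882i, Y(Ω₂)=-0.000072-0.000043i
  term(m=-2) = -0.000434-0.001347i   from Y*(Ω₁)=-0.266887-0.335645i, Y(Ω₂)=+0.003089+0.001162i
  term(m=-1) = +0.012176-0.016720i   from Y*(Ω₁)=-0.117449+0.243441i, Y(Ω₂)=-0.075289-0.013692i
  term(m=+0) = -0.218520-0.000000i   from Y*(Ω₁)=-0.260352-0.000000i, Y(Ω₂)=+0.839323+0.000000i
  term(m=+1) = +0.012176+0.016720i   from Y*(Ω₁)=+0.117449+0.243441i, Y(Ω₂)=+0.075289-0.013692i
  term(m=+2) = -0.000434+0.001347i   from Y*(Ω₁)=-0.266887+0.335645i, Y(Ω₂)=+0.003089-0.001162i
  term(m=+3) = -0.000020+0.000006i   from Y*(Ω₁)=-0.242845-0.054882i, Y(Ω₂)=+0.000072-0.000043i
  term(m=+4) = -0.000000-0.000000i   from Y*(Ω₁)=-0.016367-0.070780i, Y(Ω₂)=+0.000001-0.000001i
Σ over m = -0.195077-0.000000i; ×(4π/9) → -0.272378-0.000000i. Real part: -0.272378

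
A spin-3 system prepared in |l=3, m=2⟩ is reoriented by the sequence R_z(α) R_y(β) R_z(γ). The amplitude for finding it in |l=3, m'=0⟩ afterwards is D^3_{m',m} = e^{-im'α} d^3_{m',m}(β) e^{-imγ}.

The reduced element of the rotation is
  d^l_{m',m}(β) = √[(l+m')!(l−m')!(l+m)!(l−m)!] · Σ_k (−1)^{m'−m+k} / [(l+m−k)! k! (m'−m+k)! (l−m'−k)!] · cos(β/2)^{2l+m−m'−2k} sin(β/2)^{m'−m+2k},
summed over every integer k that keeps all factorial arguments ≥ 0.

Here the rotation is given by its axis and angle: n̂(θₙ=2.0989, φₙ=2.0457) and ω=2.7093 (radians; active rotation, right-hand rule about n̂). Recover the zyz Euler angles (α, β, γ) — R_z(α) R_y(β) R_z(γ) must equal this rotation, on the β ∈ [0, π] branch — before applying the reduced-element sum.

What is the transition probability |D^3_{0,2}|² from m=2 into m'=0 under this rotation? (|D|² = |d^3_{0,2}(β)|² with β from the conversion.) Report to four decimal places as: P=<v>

P=0.2265

Axis–angle → zyz. n̂ = (sinθₙcosφₙ, sinθₙsinφₙ, cosθₙ) = (-0.394959, +0.768177, -0.503896), ω = 2.7093.
R = I cosω + sinω [n̂]ₓ + (1−cosω) n̂n̂ᵀ gives
  R = [-0.610373, -0.367777, +0.701559; -0.789995, +0.217901, -0.573085; +0.057897, -0.904024, -0.423543]
β = atan2(√(R₁₃²+R₂₃²), R₃₃) = 2.008149; α = atan2(R₂₃, R₁₃) mod 2π = 5.598239; γ = atan2(R₃₂, −R₃₁) mod 2π = 4.648432
D^3_{0,2}(5.5982,2.0081,4.6484) = e^{-i·0·5.5982}·d^3_{0,2}(2.0081)·e^{-i·2·4.6484}. Compute d first:
Half-angle: c=0.536869, s=0.843665. N=√(6·6·120·1)=65.726707
Admissible k: 2..3 (factorial args all ≥0)
  k=2: (−1)^0·65.7267/(12)·0.5369^4·0.8437^2 = +0.323874
  k=3: (−1)^1·65.7267/(12)·0.5369^2·0.8437^4 = -0.799795
d^3_{0,2}(2.0081) = +0.323874 -0.799795 = -0.475922
|D^3_{0,2}|² = |d^3_{0,2}(β)|² = (-0.475922)² = 0.226501 (the z-rotation phases have unit modulus)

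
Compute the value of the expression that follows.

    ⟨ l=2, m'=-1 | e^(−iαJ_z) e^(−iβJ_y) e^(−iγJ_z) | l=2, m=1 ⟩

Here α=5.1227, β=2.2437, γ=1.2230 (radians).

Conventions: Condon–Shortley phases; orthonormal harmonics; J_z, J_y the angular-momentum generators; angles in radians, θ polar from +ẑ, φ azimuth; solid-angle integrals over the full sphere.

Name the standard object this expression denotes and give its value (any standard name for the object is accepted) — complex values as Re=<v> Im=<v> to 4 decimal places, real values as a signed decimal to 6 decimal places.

Wigner D-matrix element, Re=0.1453 Im=0.1376

This is a Wigner D-matrix element — the rotation-matrix element ⟨l m'| R(α,β,γ) |l m⟩ in the angular-momentum basis.
First d^2_{-1,1}(β=2.2437), then the phase factors e^{-i(-1)α} and e^{-i(1)γ}:
c=cos(2.243700/2)=0.434017, s=sin(2.243700/2)=0.900905; N=√[1·6·6·1]=6.000000
k: max(0,(1)−(-1))=2 … min(2+(1),2−(-1))=3
  k=2: (−1)^0·6.0000/(2)·0.4340^2·0.9009^2 = +0.458661
  k=3: (−1)^1·6.0000/(6)·0.4340^0·0.9009^4 = -0.658743
d^2_{-1,1}(2.2437) = +0.458661 -0.658743 = -0.200082
Phases: e^{-i·(-1)·5.1227}=+0.398895-0.916997i, e^{-i·(1)·1.2230}=+0.340827-0.940126i ⇒ D=+0.145287+0.137566i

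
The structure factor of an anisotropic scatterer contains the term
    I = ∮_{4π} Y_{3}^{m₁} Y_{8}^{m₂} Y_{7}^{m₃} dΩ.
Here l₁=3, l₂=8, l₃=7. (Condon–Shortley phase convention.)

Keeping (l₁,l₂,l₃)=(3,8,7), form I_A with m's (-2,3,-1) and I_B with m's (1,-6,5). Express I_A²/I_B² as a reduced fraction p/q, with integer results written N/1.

Same 3,8,7: normalisation and zero-m 3j drop out of the ratio.
A: Δ: 4! 2! 12! / 19! → 1/5290740; sum: t=3:−1/11612160 t=4:+1/14515200 = -1/58060800; 3j²(3 8 7; -2 3 -1) = Δ·Π!·Σ² = 55/58786  (sign -1)
B: Δ: 4! 2! 12! / 19! → 1/5290740; sum: t=0:+1/348364800 t=1:−1/239500800 t=2:+1/3832012800 = -1/958003200; 3j²(3 8 7; 1 -6 5) = Δ·Π!·Σ² = 8/4845  (sign -1)
I_A²/I_B² = (55/58786)/(8/4845) = 825/1456

825/1456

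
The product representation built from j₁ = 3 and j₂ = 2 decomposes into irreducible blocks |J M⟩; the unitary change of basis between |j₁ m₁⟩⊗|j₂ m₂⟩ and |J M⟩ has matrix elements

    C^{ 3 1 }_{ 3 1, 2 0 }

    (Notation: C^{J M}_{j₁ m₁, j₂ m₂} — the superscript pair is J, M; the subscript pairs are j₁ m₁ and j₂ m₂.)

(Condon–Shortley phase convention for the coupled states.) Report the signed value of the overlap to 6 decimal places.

j₁+j₂−J=2  J+j₁−j₂=4  J−j₁+j₂=2  j₁+j₂+J+1=9
(j₁±m₁, j₂±m₂, J±M) = (4,2,2,2,4,2)
P² = 256/15
sum k=0..2:
  [0] +1/16 = 1/16
  [1] −1/6 = -1/6
  [2] +1/96 = 1/96
S = -3/32
C² = P²·S² = 3/20 ; C = -0.387298

−√(3/20) ≈ -0.387298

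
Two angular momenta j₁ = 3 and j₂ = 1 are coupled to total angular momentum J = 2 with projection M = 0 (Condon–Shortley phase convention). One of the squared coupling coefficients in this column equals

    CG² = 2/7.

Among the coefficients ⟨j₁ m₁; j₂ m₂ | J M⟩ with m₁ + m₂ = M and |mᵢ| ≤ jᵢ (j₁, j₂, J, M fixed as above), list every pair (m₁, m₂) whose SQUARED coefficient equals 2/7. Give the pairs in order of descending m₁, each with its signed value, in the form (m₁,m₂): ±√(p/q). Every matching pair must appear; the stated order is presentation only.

Admissible pairs with m₁+m₂ = M = 0: (-1,1), (0,0), (1,-1)
  (m₁,m₂)=(1,-1): CG² = 2/7, CG = +√(2/7)   ← matches the target
  (m₁,m₂)=(0,0): CG² = 3/7, CG = −√(3/7)
  (m₁,m₂)=(-1,1): CG² = 2/7, CG = +√(2/7)   ← matches the target
Pairs with CG² = 2/7: (1,-1): +√(2/7); (-1,1): +√(2/7)

(1,-1): +√(2/7); (-1,1): +√(2/7)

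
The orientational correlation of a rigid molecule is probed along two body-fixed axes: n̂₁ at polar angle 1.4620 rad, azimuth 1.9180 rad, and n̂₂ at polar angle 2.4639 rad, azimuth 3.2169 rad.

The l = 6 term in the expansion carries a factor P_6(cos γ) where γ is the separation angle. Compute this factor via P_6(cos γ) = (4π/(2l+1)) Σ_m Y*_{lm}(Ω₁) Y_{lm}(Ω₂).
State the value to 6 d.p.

-0.268427

Term-by-term m-sum for l=6 (normalisation 4π/13 = 0.966644):
  [-6]  conj(Y_{6,-6})(Ω₁) = +0.228574-0.406319i ; Y_{6,-6}(Ω₂) = +0.026405-0.012815i ; Δ = +0.000828-0.013658i
  [-5]  conj(Y_{6,-5})(Ω₁) = -0.173996-0.029012i ; Y_{6,-5}(Ω₂) = +0.117476-0.046450i ; Δ = -0.021788+0.004674i
  [-4]  conj(Y_{6,-4})(Ω₁) = -0.054878-0.298224i ; Y_{6,-4}(Ω₂) = +0.298861-0.092851i ; Δ = -0.044091-0.084032i
  [-3]  conj(Y_{6,-3})(Ω₁) = -0.172156+0.100681i ; Y_{6,-3}(Ω₂) = +0.448063-0.102985i ; Δ = -0.066768+0.062841i
  [-2]  conj(Y_{6,-2})(Ω₁) = -0.195972-0.163200i ; Y_{6,-2}(Ω₂) = +0.282301-0.042843i ; Δ = -0.062315-0.037675i
  [-1]  conj(Y_{6,-1})(Ω₁) = -0.070374+0.194477i ; Y_{6,-1}(Ω₂) = -0.211180+0.015934i ; Δ = +0.011763-0.042191i
  [+0]  conj(Y_{6,0})(Ω₁) = -0.241910-0.000000i ; Y_{6,0}(Ω₂) = -0.359856+0.000000i ; Δ = +0.087053+0.000000i
  [+1]  conj(Y_{6,1})(Ω₁) = +0.070374+0.194477i ; Y_{6,1}(Ω₂) = +0.211180+0.015934i ; Δ = +0.011763+0.042191i
  [+2]  conj(Y_{6,2})(Ω₁) = -0.195972+0.163200i ; Y_{6,2}(Ω₂) = +0.282301+0.042843i ; Δ = -0.062315+0.037675i
  [+3]  conj(Y_{6,3})(Ω₁) = +0.172156+0.100681i ; Y_{6,3}(Ω₂) = -0.448063-0.102985i ; Δ = -0.066768-0.062841i
  [+4]  conj(Y_{6,4})(Ω₁) = -0.054878+0.298224i ; Y_{6,4}(Ω₂) = +0.298861+0.092851i ; Δ = -0.044091+0.084032i
  [+5]  conj(Y_{6,5})(Ω₁) = +0.173996-0.029012i ; Y_{6,5}(Ω₂) = -0.117476-0.046450i ; Δ = -0.021788-0.004674i
  [+6]  conj(Y_{6,6})(Ω₁) = +0.228574+0.406319i ; Y_{6,6}(Ω₂) = +0.026405+0.012815i ; Δ = +0.000828+0.013658i
Accumulated sum -0.277689-0.000000i; after 4π/(2l+1) scaling, -0.268427-0.000000i ⇒ P_6 = -0.268427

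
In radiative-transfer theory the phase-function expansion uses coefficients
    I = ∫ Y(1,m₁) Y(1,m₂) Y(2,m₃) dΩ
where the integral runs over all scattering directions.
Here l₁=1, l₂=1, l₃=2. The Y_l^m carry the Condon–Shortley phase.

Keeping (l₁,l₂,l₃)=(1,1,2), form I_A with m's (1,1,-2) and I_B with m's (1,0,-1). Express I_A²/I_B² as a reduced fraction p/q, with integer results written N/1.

2/1

Same 1,1,2: normalisation and zero-m 3j drop out of the ratio.
A: Δ: 0! 2! 2! / 5! → 1/30; sum: t=0:+1/4 = 1/4; 3j²(1 1 2; 1 1 -2) = Δ·Π!·Σ² = 1/5  (sign +1)
B: Δ: 0! 2! 2! / 5! → 1/30; sum: t=0:+1/2 = 1/2; 3j²(1 1 2; 1 0 -1) = Δ·Π!·Σ² = 1/10  (sign -1)
I_A²/I_B² = (1/5)/(1/10) = 2/1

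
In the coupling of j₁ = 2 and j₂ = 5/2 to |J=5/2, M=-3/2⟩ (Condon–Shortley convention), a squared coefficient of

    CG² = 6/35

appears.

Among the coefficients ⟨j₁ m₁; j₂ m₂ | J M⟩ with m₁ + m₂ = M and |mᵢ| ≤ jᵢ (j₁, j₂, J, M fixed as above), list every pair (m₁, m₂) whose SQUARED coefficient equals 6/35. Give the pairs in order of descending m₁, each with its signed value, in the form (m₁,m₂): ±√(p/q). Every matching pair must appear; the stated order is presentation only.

(-1,-1/2): −√(6/35)

Admissible pairs with m₁+m₂ = M = -3/2: (-2,1/2), (-1,-1/2), (0,-3/2), (1,-5/2)
  (m₁,m₂)=(1,-5/2): CG² = 3/7, CG = +√(3/7)
  (m₁,m₂)=(0,-3/2): CG² = 1/70, CG = −√(1/70)
  (m₁,m₂)=(-1,-1/2): CG² = 6/35, CG = −√(6/35)   ← matches the target
  (m₁,m₂)=(-2,1/2): CG² = 27/70, CG = +√(27/70)
Pairs with CG² = 6/35: (-1,-1/2): −√(6/35)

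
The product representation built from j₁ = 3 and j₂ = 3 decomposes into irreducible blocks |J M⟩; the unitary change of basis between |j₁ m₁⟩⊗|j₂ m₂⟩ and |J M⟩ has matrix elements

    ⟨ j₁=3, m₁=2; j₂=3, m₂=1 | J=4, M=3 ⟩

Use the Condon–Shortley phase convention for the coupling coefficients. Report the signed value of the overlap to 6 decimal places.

-0.301511  (= −√(1/11))

j₁+j₂−J=2  J+j₁−j₂=4  J−j₁+j₂=4  j₁+j₂+J+1=11
(j₁±m₁, j₂±m₂, J±M) = (5,1,4,2,7,1)
P² = 82944/11
sum k=0..1:
  [0] +1/288 = 1/288
  [1] −1/144 = -1/144
S = -1/288
C² = P²·S² = 1/11 ; C = -0.301511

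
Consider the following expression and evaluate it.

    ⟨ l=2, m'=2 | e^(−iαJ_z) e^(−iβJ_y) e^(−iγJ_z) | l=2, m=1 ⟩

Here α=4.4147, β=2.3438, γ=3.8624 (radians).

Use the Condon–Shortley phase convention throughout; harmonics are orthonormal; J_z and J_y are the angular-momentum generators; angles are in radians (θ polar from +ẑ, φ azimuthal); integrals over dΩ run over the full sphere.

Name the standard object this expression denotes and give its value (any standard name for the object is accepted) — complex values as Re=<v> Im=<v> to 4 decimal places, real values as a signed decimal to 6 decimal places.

This is a Wigner D-matrix element — the rotation-matrix element ⟨l m'| R(α,β,γ) |l m⟩ in the angular-momentum basis.
Split into d^2_{2,1}(β=2.3438) × two z-phases.
c=cos(2.343800/2)=0.388402, s=sin(2.343800/2)=0.921490; N=√[24·1·6·1]=12.000000
The bounds max(0,m−m')=0 and min(l+m,l−m')=0 give 1 term
  k=0: (−1)^1·12.0000/(6)·0.3884^3·0.9215^1 = -0.107985
d^2_{2,1}(2.3438) = -0.107985
Phases: e^{-i·(2)·4.4147}=-0.827937-0.560822i, e^{-i·(1)·3.8624}=-0.751273+0.659991i ⇒ D=-0.107137+0.013509i

Wigner D-matrix element, Re=-0.1071 Im=0.0135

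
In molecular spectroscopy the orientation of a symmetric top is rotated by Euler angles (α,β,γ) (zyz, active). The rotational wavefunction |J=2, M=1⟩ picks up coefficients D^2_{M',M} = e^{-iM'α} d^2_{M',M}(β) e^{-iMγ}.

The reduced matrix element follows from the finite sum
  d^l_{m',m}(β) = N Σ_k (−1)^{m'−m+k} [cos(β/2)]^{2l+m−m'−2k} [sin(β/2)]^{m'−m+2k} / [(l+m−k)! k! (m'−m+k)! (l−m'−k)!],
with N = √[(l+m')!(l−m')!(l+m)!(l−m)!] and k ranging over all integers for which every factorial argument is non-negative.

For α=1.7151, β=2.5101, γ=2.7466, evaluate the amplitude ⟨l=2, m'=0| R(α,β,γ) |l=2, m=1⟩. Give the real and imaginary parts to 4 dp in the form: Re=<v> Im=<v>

D^2_{0,1}(1.7151,2.5101,2.7466) = e^{-i·0·1.7151}·d^2_{0,1}(2.5101)·e^{-i·1·2.7466}. Compute d first:
c=cos(2.510100/2)=0.310526, s=sin(2.510100/2)=0.950565; N=√[2·2·6·1]=4.898979
k: max(0,(1)−(0))=1 … min(2+(1),2−(0))=2
  k=1: (−1)^0·4.8990/(2)·0.3105^3·0.9506^1 = +0.069719
  k=2: (−1)^1·4.8990/(2)·0.3105^1·0.9506^3 = -0.653309
d^2_{0,1}(2.5101) = +0.069719 -0.653309 = -0.583590
D = (+1.000000+0.000000i)·(-0.583590)·(-0.922999-0.384801i) = +0.538654+0.224566i

Re=0.5387 Im=0.2246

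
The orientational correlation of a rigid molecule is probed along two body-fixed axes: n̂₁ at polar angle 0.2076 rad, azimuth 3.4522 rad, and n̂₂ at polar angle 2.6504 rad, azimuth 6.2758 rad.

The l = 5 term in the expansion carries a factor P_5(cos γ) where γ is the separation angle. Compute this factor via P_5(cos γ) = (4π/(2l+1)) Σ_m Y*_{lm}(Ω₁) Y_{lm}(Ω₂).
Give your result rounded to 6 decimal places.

Term-by-term m-sum for l=5 (normalisation 4π/11 = 1.142397):
  m=-5: Y*=-0.000003-0.000173i  Y=+0.010829+0.000400i  product +0.000000-0.000002i
  m=-4: Y*=+0.000836+0.002453i  Y=-0.064031-0.001892i  product -0.000049-0.000159i
  m=-3: Y*=-0.013761-0.018522i  Y=+0.217680+0.004824i  product -0.002906-0.004098i
  m=-2: Y*=+0.107277+0.076783i  Y=-0.442993-0.006544i  product -0.047021-0.034716i
  m=-1: Y*=-0.430456-0.138175i  Y=+0.424495+0.003135i  product -0.182293-0.060004i
  m=+0: Y*=+0.656274-0.000000i  Y=+0.138242+0.000000i  product +0.090725+0.000000i
  m=+1: Y*=+0.430456-0.138175i  Y=-0.424495+0.003135i  product -0.182293+0.060004i
  m=+2: Y*=+0.107277-0.076783i  Y=-0.442993+0.006544i  product -0.047021+0.034716i
  m=+3: Y*=+0.013761-0.018522i  Y=-0.217680+0.004824i  product -0.002906+0.004098i
  m=+4: Y*=+0.000836-0.002453i  Y=-0.064031+0.001892i  product -0.000049+0.000159i
  m=+5: Y*=+0.000003-0.000173i  Y=-0.010829+0.000400i  product +0.000000+0.000002i
Σ over m = -0.373814-0.000000i; ×(4π/11) → -0.427044-0.000000i. Real part: -0.427044

-0.427044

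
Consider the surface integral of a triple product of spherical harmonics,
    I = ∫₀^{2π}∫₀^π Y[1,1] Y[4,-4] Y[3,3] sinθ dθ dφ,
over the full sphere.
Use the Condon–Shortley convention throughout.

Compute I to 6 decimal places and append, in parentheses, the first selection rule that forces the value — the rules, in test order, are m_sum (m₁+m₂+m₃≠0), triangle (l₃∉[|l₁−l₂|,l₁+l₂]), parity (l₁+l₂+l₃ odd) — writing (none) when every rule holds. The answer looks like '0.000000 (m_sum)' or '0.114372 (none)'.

Checks pass: Σm=0; 8 even; l₃=3∈[3,5].
(2·1+1)(2·4+1)(2·3+1) = 189
Δ: 2! 0! 6! / 9! → 1/252
sum: t=1:−1/36 = -1/36
3j²(1 4 3; 0 0 0) = Δ·Π!·Σ² = 4/63  (sign +1)
sum: t=0:+1/1440 = 1/1440
3j²(1 4 3; 1 -4 3) = Δ·Π!·Σ² = 1/9  (sign +1)
combine: 4πI² = 189·4/63·1/9 = 4/3
take √, sign +1: I = 0.32573501
No selection rule forces the value: the integral is nonzero (none).

0.325735 (none)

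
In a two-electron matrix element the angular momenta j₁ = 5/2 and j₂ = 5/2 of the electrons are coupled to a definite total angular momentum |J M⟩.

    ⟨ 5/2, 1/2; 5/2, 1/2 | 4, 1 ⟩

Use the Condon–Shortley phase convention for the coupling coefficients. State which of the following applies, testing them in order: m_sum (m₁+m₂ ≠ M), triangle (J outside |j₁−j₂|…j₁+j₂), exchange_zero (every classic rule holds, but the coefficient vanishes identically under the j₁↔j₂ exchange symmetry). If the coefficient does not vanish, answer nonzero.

exchange_zero

m-sum: m₁+m₂ = 1/2+1/2 = 1, M = 1  ✓
triangle: |j₁−j₂| = 0 ≤ J = 4 ≤ j₁+j₂ = 5  ✓
exchange: j₁=j₂ and m₁=m₂, and (−1)^(j₁+j₂−J) = (−1)^1 = −1 forces ⟨j₁m₁;j₂m₂|JM⟩ = −⟨j₂m₂;j₁m₁|JM⟩ = −⟨j₁m₁;j₂m₂|JM⟩ ⇒ the coefficient vanishes identically
Racah sum check: Σ_k collapses to 0 ⇒ CG = 0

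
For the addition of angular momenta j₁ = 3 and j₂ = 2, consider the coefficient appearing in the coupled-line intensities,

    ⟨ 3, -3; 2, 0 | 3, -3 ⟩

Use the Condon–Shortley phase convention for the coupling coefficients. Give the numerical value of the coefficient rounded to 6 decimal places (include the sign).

+0.645497

triangle: 2!×4!×2!/9! = 96/362880
(j±m)!: 0!×6!×2!×2!×0!×6! = 2073600
prefactor² = (2J+1)×Δ×N² = 3840
  k=2: +1/(2!×0!×4!×0!×0!×2!) = 1/96
Σ = 1/96  ⇒  CG² = 3840×(1/96)² = 5/12
CG = +√(5/12) = +0.645497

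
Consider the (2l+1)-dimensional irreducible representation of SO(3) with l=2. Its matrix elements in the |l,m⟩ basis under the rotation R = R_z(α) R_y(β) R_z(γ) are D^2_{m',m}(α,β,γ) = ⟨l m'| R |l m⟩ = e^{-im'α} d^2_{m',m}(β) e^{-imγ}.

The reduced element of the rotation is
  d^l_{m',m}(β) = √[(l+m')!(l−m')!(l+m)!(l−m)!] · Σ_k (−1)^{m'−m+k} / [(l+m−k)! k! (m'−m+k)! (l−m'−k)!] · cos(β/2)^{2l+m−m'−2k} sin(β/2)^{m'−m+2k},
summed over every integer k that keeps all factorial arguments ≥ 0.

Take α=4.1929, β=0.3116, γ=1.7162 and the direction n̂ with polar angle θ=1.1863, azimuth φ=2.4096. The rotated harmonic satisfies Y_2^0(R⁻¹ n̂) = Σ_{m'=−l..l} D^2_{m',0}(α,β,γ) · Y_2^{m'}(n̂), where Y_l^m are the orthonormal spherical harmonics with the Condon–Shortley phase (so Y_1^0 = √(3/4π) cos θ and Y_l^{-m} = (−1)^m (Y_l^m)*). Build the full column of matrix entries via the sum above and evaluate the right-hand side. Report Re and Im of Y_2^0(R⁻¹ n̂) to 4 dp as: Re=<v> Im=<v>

Re=-0.2319 Im=0.0000

Need the full column D^2_{m',0} for m'=−2..2 at α=4.1929, β=0.3116, γ=1.7162.
cos(β/2)=0.987888, sin(β/2)=0.155170
d^2_{-2,0}: single k=2 term ⇒ +0.057558;  D = -0.029188+0.049609i
d^2_{-1,0}: k∈[1..2] ⇒ +0.366444 -0.009041 = +0.357403;  D = -0.177428-0.310252i
d^2_{0,0}: k∈[0..2] ⇒ +0.952424 -0.093993 +0.000580 = +0.859011;  D = +0.859011+0.000000i
d^2_{1,0}: k∈[0..1] ⇒ -0.366444 +0.009041 = -0.357403;  D = +0.177428-0.310252i
d^2_{2,0}: single k=0 term ⇒ +0.057558;  D = -0.029188-0.049609i
Y_2^{m'}(θ=1.1863,φ=2.4096) and Σ D·Y over m':
  (-0.0292+0.0496i)·(+0.0354+0.3300i)  (-0.1774-0.3103i)·(-0.1998-0.1795i)  (+0.8590+0.0000i)·(-0.1823+0.0000i)  (+0.1774-0.3103i)·(+0.1998-0.1795i)  (-0.0292-0.0496i)·(+0.0354-0.3300i)
Y_2^0(R⁻¹ n̂) = -0.231880+0.000000i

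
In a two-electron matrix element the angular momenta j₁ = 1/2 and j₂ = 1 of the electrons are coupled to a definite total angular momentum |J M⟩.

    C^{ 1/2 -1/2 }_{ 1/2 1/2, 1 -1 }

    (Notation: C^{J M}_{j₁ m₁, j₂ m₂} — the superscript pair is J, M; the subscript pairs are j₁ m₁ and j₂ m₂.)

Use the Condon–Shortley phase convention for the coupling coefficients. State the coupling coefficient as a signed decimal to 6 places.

+√(2/3) = +0.816497

triangle: 1!*0!*1!/3! = 1/6
(j±m)!: 1!*0!*0!*2!*0!*1! = 2
prefactor² = (2J+1)*Δ*N² = 2/3
  k=0: +1/(0!*1!*0!*0!*0!*1!) = 1
Σ = 1  ⇒  CG² = 2/3*1² = 2/3
CG = +√(2/3) = +0.816497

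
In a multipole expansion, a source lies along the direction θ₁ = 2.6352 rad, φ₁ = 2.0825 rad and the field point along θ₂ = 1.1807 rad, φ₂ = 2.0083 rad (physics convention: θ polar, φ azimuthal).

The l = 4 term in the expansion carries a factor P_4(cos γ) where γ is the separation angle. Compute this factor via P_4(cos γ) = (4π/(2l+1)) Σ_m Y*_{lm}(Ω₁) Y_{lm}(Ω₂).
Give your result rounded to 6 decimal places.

0.326338

Term-by-term m-sum for l=4 (normalisation 4π/9 = 1.396263):
  [-4]  conj(Y_{4,-4})(Ω₁) = -0.011223+0.021768i ; Y_{4,-4}(Ω₂) = -0.057720-0.318611i ; Δ = +0.007583+0.002319i
  [-3]  conj(Y_{4,-3})(Ω₁) = -0.124815+0.004456i ; Y_{4,-3}(Ω₂) = +0.364071+0.096183i ; Δ = -0.045870-0.010383i
  [-2]  conj(Y_{4,-2})(Ω₁) = -0.178302-0.292529i ; Y_{4,-2}(Ω₂) = -0.002252+0.002696i ; Δ = +0.001190+0.000178i
  [-1]  conj(Y_{4,-1})(Ω₁) = +0.231223-0.411724i ; Y_{4,-1}(Ω₂) = +0.140126+0.299583i ; Δ = +0.155746+0.011578i
  [+0]  conj(Y_{4,0})(Ω₁) = +0.055748-0.000000i ; Y_{4,0}(Ω₂) = -0.064148+0.000000i ; Δ = -0.003576+0.000000i
  [+1]  conj(Y_{4,1})(Ω₁) = -0.231223-0.411724i ; Y_{4,1}(Ω₂) = -0.140126+0.299583i ; Δ = +0.155746-0.011578i
  [+2]  conj(Y_{4,2})(Ω₁) = -0.178302+0.292529i ; Y_{4,2}(Ω₂) = -0.002252-0.002696i ; Δ = +0.001190-0.000178i
  [+3]  conj(Y_{4,3})(Ω₁) = +0.124815+0.004456i ; Y_{4,3}(Ω₂) = -0.364071+0.096183i ; Δ = -0.045870+0.010383i
  [+4]  conj(Y_{4,4})(Ω₁) = -0.011223-0.021768i ; Y_{4,4}(Ω₂) = -0.057720+0.318611i ; Δ = +0.007583-0.002319i
Σ over m = +0.233723+0.000000i; ×(4π/9) → +0.326338+0.000000i. Real part: 0.326338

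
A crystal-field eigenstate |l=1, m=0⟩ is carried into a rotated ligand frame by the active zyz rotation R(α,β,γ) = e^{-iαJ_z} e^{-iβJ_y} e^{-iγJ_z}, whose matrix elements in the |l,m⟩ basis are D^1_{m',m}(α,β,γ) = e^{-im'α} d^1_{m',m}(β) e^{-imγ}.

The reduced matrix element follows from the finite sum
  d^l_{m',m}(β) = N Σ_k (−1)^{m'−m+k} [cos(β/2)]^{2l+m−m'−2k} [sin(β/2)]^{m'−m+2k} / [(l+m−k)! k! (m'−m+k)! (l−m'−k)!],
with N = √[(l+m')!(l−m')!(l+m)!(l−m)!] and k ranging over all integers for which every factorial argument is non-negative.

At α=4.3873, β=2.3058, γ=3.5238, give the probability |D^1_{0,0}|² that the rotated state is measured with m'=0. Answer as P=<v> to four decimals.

Split into d^1_{0,0}(β=2.3058) × two z-phases.
With c≡cos(β/2)=0.405839 and s≡sin(β/2)=0.913945, N=[1·1·1·1]^{1/2}=1.000000
k: max(0,(0)−(0))=0 … min(1+(0),1−(0))=1
  k=0: (−1)^0·1.0000/(1)·0.4058^2·0.9139^0 = +0.164705
  k=1: (−1)^1·1.0000/(1)·0.4058^0·0.9139^2 = -0.835295
d^1_{0,0}(2.3058) = +0.164705 -0.835295 = -0.670590
|D^1_{0,0}|² = |d^1_{0,0}(β)|² = (-0.670590)² = 0.449691 (the z-rotation phases have unit modulus)

P=0.4497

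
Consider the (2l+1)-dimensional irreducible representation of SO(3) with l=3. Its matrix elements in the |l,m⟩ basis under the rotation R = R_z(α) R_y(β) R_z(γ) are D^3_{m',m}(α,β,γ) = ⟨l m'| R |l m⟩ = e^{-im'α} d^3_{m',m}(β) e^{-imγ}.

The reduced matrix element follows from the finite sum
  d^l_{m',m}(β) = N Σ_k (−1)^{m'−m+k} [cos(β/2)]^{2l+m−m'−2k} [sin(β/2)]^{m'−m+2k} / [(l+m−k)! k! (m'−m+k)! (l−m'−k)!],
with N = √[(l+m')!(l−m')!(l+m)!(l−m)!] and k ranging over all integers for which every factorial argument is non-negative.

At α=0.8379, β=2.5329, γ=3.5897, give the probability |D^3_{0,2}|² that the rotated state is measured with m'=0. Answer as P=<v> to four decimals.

D^3_{0,2}(0.8379,2.5329,3.5897) = e^{-i·0·0.8379}·d^3_{0,2}(2.5329)·e^{-i·2·3.5897}. Compute d first:
Half-angle: c=0.299670, s=0.954043. N=√(6·6·120·1)=65.726707
k∈{2,3} keeps every argument non-negative
  k=2: (−1)^0·65.7267/(12)·0.2997^4·0.9540^2 = +0.040204
  k=3: (−1)^1·65.7267/(12)·0.2997^2·0.9540^4 = -0.407491
d^3_{0,2}(2.5329) = +0.040204 -0.407491 = -0.367287
|D^3_{0,2}|² = |d^3_{0,2}(β)|² = (-0.367287)² = 0.134900 (the z-rotation phases have unit modulus)

P=0.1349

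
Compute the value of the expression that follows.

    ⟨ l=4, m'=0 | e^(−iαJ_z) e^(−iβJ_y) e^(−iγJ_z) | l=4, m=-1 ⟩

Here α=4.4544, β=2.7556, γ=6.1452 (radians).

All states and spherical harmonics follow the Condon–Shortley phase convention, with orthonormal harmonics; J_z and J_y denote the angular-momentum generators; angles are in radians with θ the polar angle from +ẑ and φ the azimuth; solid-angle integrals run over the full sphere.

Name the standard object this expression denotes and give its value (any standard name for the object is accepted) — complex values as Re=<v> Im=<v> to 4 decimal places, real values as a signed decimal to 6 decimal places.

This is a Wigner D-matrix element — the rotation-matrix element ⟨l m'| R(α,β,γ) |l m⟩ in the angular-momentum basis.
First d^4_{0,-1}(β=2.7556), then the phase factors e^{-i(0)α} and e^{-i(-1)γ}:
Half-angle: c=0.191800, s=0.981434. N=√(24·24·6·120)=643.987578
k∈{0,1,2,3} keeps every argument non-negative
  k=0: (−1)^1·643.9876/(144)·0.1918^7·0.9814^1 = -0.000042
  k=1: (−1)^2·643.9876/(24)·0.1918^5·0.9814^3 = +0.006584
  k=2: (−1)^3·643.9876/(24)·0.1918^3·0.9814^5 = -0.172393
  k=3: (−1)^4·643.9876/(144)·0.1918^1·0.9814^7 = +0.752302
d^4_{0,-1}(2.7556) = -0.000042 +0.006584 -0.172393 +0.752302 = +0.586451
Attach z-rotation phases: D = e^{-i(0)(4.4544)}·(+0.586451)·e^{-i(-1)(6.1452)} = +0.580877-0.080665i

Wigner D-matrix element, Re=0.5809 Im=-0.0807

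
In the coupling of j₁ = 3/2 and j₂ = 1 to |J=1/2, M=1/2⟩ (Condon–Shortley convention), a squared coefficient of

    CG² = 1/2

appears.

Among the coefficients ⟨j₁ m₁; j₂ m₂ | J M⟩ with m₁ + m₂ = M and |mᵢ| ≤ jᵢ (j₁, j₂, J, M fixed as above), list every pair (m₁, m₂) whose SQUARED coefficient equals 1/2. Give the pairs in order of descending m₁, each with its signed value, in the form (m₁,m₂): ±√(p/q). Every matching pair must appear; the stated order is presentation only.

(3/2,-1): +√(1/2)

Admissible pairs with m₁+m₂ = M = 1/2: (-1/2,1), (1/2,0), (3/2,-1)
  (m₁,m₂)=(3/2,-1): CG² = 1/2, CG = +√(1/2)   ← matches the target
  (m₁,m₂)=(1/2,0): CG² = 1/3, CG = −√(1/3)
  (m₁,m₂)=(-1/2,1): CG² = 1/6, CG = +√(1/6)
Pairs with CG² = 1/2: (3/2,-1): +√(1/2)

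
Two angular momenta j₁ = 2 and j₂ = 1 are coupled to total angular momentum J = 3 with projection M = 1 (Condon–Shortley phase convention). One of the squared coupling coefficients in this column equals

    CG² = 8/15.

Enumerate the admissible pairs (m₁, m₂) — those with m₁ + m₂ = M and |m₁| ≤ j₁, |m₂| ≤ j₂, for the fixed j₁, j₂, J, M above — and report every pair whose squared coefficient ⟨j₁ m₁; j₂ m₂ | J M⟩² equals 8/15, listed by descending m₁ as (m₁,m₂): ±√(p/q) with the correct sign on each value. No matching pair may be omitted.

Admissible pairs with m₁+m₂ = M = 1: (0,1), (1,0), (2,-1)
  (m₁,m₂)=(2,-1): CG² = 1/15, CG = +√(1/15)
  (m₁,m₂)=(1,0): CG² = 8/15, CG = +√(8/15)   ← matches the target
  (m₁,m₂)=(0,1): CG² = 2/5, CG = +√(2/5)
Pairs with CG² = 8/15: (1,0): +√(8/15)

(1,0): +√(8/15)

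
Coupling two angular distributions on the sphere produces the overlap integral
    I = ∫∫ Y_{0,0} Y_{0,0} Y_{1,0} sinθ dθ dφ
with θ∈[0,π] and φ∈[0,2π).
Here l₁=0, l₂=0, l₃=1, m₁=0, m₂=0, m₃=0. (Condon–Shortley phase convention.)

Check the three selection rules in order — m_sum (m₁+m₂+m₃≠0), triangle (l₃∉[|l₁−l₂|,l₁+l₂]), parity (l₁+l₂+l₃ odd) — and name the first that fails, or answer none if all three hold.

triangle

azimuthal sum: 0 + 0 + 0 = 0  ✓
l₃ must lie in [0,0]; have l₃=1  ✗
L = 0 + 0 + 1 = 1 (odd)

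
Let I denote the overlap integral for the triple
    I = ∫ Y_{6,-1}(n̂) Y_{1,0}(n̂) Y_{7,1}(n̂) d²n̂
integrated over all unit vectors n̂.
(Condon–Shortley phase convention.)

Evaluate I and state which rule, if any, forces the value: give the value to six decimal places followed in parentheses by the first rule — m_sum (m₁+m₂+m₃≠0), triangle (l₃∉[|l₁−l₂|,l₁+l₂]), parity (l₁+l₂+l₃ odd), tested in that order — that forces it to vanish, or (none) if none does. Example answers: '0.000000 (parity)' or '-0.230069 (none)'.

-0.242415 (none)

Rules hold: Σm=0, L=14 even, 5≤7≤7.
N = 13·3·15 = 585
Δ = 0!·12!·2!/15! = 1/1365
Racah Σ t=0..0: t=0:+1/518400 = 1/518400
⇒ 3j(6 1 7; 0 0 0)² = 7/195, sgn -1
Racah Σ t=0..0: t=0:+1/604800 = 1/604800
⇒ 3j(6 1 7; -1 0 1)² = 16/455, sgn +1
4πI² = N·(3j₀)²·(3jₘ)² = 48/65
I = -1·√(0.738462/4π) = -0.24241473
No selection rule forces the value: the integral is nonzero (none).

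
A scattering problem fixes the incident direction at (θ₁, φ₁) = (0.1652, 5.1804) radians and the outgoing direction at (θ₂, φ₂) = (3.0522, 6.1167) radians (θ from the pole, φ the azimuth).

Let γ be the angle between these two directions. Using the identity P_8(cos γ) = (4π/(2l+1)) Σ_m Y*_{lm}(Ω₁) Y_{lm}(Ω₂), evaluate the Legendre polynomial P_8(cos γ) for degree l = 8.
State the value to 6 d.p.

0.252044

Expand P_8 via completeness: Σ_{m} conj(Y_{8,m}) at Ω₁ times Y_{8,m} at Ω₂ —
  term(m=-8) = 0.00000 - 0.00000j   from Y*(Ω₁)=-0.00000 - 0.00000j, Y(Ω₂)=0.00000 + 0.00000j
  term(m=-7) = -0.00000 + 0.00000j   from Y*(Ω₁)=0.00000 - 0.00001j, Y(Ω₂)=-0.00000 - 0.00000j
  term(m=-6) = 0.00000 + 0.00000j   from Y*(Ω₁)=0.00010 - 0.00003j, Y(Ω₂)=0.00000 + 0.00000j
  term(m=-5) = 0.00000 - 0.00000j   from Y*(Ω₁)=0.00080 + 0.00078j, Y(Ω₂)=-0.00004 - 0.00004j
  term(m=-4) = -0.00001 + 0.00000j   from Y*(Ω₁)=-0.00273 + 0.00880j, Y(Ω₂)=0.00066 + 0.00052j
  term(m=-3) = 0.00051 + 0.00018j   from Y*(Ω₁)=-0.05525 + 0.00930j, Y(Ω₂)=-0.00847 - 0.00462j
  term(m=-2) = -0.00560 - 0.01799j   from Y*(Ω₁)=-0.14197 - 0.19278j, Y(Ω₂)=0.07438 + 0.02572j
  term(m=-1) = -0.15379 + 0.20895j   from Y*(Ω₁)=0.28517 - 0.56417j, Y(Ω₂)=-0.40475 - 0.06801j
  term(m=+0) = 0.65875 + 0.00000j   from Y*(Ω₁)=0.65765 + 0.00000j, Y(Ω₂)=1.00167 + 0.00000j
  term(m=+1) = -0.15379 - 0.20895j   from Y*(Ω₁)=-0.28517 - 0.56417j, Y(Ω₂)=0.40475 - 0.06801j
  term(m=+2) = -0.00560 + 0.01799j   from Y*(Ω₁)=-0.14197 + 0.19278j, Y(Ω₂)=0.07438 - 0.02572j
  term(m=+3) = 0.00051 - 0.00018j   from Y*(Ω₁)=0.05525 + 0.00930j, Y(Ω₂)=0.00847 - 0.00462j
  term(m=+4) = -0.00001 - 0.00000j   from Y*(Ω₁)=-0.00273 - 0.00880j, Y(Ω₂)=0.00066 - 0.00052j
  term(m=+5) = 0.00000 + 0.00000j   from Y*(Ω₁)=-0.00080 + 0.00078j, Y(Ω₂)=0.00004 - 0.00004j
  term(m=+6) = 0.00000 - 0.00000j   from Y*(Ω₁)=0.00010 + 0.00003j, Y(Ω₂)=0.00000 - 0.00000j
  term(m=+7) = -0.00000 - 0.00000j   from Y*(Ω₁)=-0.00000 - 0.00001j, Y(Ω₂)=0.00000 - 0.00000j
  term(m=+8) = 0.00000 + 0.00000j   from Y*(Ω₁)=-0.00000 + 0.00000j, Y(Ω₂)=0.00000 - 0.00000j
Accumulated sum 0.34097 + 0.00000j; after 4π/(2l+1) scaling, 0.25204 + 0.00000j ⇒ P_8 = 0.252044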